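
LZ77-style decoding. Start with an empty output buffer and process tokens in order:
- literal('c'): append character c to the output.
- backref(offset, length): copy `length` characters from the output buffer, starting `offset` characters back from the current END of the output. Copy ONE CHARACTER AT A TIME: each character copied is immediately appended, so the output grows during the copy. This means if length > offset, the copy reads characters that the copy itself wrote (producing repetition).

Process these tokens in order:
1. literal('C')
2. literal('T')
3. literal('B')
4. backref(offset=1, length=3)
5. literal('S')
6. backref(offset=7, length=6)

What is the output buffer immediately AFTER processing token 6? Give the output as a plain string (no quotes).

Answer: CTBBBBSCTBBBB

Derivation:
Token 1: literal('C'). Output: "C"
Token 2: literal('T'). Output: "CT"
Token 3: literal('B'). Output: "CTB"
Token 4: backref(off=1, len=3) (overlapping!). Copied 'BBB' from pos 2. Output: "CTBBBB"
Token 5: literal('S'). Output: "CTBBBBS"
Token 6: backref(off=7, len=6). Copied 'CTBBBB' from pos 0. Output: "CTBBBBSCTBBBB"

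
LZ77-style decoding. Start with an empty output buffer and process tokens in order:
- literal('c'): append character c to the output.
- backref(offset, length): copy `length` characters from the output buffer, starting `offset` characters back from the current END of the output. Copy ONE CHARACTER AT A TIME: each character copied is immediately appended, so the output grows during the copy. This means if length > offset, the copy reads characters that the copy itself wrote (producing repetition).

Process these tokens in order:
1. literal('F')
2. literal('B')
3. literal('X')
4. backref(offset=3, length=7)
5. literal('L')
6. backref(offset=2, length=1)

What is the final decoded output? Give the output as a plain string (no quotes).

Answer: FBXFBXFBXFLF

Derivation:
Token 1: literal('F'). Output: "F"
Token 2: literal('B'). Output: "FB"
Token 3: literal('X'). Output: "FBX"
Token 4: backref(off=3, len=7) (overlapping!). Copied 'FBXFBXF' from pos 0. Output: "FBXFBXFBXF"
Token 5: literal('L'). Output: "FBXFBXFBXFL"
Token 6: backref(off=2, len=1). Copied 'F' from pos 9. Output: "FBXFBXFBXFLF"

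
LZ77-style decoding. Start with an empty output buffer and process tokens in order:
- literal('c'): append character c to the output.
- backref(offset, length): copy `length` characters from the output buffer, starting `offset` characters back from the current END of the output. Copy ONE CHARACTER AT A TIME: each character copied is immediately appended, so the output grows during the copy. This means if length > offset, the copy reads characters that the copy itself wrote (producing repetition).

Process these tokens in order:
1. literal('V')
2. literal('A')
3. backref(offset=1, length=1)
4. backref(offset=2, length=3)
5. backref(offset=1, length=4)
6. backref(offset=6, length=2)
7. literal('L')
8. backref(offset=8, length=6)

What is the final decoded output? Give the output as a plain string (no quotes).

Answer: VAAAAAAAAAAALAAAAAA

Derivation:
Token 1: literal('V'). Output: "V"
Token 2: literal('A'). Output: "VA"
Token 3: backref(off=1, len=1). Copied 'A' from pos 1. Output: "VAA"
Token 4: backref(off=2, len=3) (overlapping!). Copied 'AAA' from pos 1. Output: "VAAAAA"
Token 5: backref(off=1, len=4) (overlapping!). Copied 'AAAA' from pos 5. Output: "VAAAAAAAAA"
Token 6: backref(off=6, len=2). Copied 'AA' from pos 4. Output: "VAAAAAAAAAAA"
Token 7: literal('L'). Output: "VAAAAAAAAAAAL"
Token 8: backref(off=8, len=6). Copied 'AAAAAA' from pos 5. Output: "VAAAAAAAAAAALAAAAAA"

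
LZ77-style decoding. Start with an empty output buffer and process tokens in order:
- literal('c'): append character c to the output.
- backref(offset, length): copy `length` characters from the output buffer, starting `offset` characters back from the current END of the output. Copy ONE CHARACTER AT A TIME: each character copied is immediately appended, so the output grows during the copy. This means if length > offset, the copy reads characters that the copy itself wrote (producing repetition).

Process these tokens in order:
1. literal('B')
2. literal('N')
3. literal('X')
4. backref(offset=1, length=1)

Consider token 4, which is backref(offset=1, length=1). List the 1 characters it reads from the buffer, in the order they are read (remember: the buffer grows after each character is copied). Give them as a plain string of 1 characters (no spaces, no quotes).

Answer: X

Derivation:
Token 1: literal('B'). Output: "B"
Token 2: literal('N'). Output: "BN"
Token 3: literal('X'). Output: "BNX"
Token 4: backref(off=1, len=1). Buffer before: "BNX" (len 3)
  byte 1: read out[2]='X', append. Buffer now: "BNXX"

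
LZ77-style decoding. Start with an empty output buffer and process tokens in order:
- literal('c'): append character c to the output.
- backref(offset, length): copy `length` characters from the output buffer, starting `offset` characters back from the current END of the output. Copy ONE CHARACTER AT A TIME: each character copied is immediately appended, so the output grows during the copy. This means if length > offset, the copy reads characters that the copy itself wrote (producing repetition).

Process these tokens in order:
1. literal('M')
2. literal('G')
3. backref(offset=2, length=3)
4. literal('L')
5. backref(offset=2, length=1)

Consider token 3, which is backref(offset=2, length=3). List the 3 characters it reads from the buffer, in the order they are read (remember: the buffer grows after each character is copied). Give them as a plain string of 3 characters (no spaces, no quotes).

Token 1: literal('M'). Output: "M"
Token 2: literal('G'). Output: "MG"
Token 3: backref(off=2, len=3). Buffer before: "MG" (len 2)
  byte 1: read out[0]='M', append. Buffer now: "MGM"
  byte 2: read out[1]='G', append. Buffer now: "MGMG"
  byte 3: read out[2]='M', append. Buffer now: "MGMGM"

Answer: MGM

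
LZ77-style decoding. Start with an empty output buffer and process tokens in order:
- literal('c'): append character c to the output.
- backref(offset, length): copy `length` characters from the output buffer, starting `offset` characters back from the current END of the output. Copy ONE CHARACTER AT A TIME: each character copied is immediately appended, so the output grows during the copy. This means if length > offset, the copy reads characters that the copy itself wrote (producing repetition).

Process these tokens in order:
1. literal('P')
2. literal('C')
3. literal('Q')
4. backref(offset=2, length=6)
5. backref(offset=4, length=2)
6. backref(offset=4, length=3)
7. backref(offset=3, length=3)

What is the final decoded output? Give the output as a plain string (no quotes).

Token 1: literal('P'). Output: "P"
Token 2: literal('C'). Output: "PC"
Token 3: literal('Q'). Output: "PCQ"
Token 4: backref(off=2, len=6) (overlapping!). Copied 'CQCQCQ' from pos 1. Output: "PCQCQCQCQ"
Token 5: backref(off=4, len=2). Copied 'CQ' from pos 5. Output: "PCQCQCQCQCQ"
Token 6: backref(off=4, len=3). Copied 'CQC' from pos 7. Output: "PCQCQCQCQCQCQC"
Token 7: backref(off=3, len=3). Copied 'CQC' from pos 11. Output: "PCQCQCQCQCQCQCCQC"

Answer: PCQCQCQCQCQCQCCQC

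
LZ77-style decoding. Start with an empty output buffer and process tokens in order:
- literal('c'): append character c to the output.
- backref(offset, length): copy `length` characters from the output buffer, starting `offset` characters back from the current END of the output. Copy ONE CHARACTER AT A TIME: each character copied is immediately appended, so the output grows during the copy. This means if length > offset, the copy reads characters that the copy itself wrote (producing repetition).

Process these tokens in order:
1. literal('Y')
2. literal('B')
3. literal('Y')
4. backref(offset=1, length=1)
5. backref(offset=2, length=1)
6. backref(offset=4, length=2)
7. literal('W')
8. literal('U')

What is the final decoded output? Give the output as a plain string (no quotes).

Token 1: literal('Y'). Output: "Y"
Token 2: literal('B'). Output: "YB"
Token 3: literal('Y'). Output: "YBY"
Token 4: backref(off=1, len=1). Copied 'Y' from pos 2. Output: "YBYY"
Token 5: backref(off=2, len=1). Copied 'Y' from pos 2. Output: "YBYYY"
Token 6: backref(off=4, len=2). Copied 'BY' from pos 1. Output: "YBYYYBY"
Token 7: literal('W'). Output: "YBYYYBYW"
Token 8: literal('U'). Output: "YBYYYBYWU"

Answer: YBYYYBYWU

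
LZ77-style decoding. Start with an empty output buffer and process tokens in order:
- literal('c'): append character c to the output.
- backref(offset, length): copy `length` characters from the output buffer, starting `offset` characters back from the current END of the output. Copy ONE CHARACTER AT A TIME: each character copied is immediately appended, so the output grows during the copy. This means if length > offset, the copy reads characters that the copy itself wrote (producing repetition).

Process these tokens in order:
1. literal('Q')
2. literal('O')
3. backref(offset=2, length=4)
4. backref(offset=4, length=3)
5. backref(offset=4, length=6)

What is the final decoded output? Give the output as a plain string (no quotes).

Answer: QOQOQOQOQOQOQOQ

Derivation:
Token 1: literal('Q'). Output: "Q"
Token 2: literal('O'). Output: "QO"
Token 3: backref(off=2, len=4) (overlapping!). Copied 'QOQO' from pos 0. Output: "QOQOQO"
Token 4: backref(off=4, len=3). Copied 'QOQ' from pos 2. Output: "QOQOQOQOQ"
Token 5: backref(off=4, len=6) (overlapping!). Copied 'OQOQOQ' from pos 5. Output: "QOQOQOQOQOQOQOQ"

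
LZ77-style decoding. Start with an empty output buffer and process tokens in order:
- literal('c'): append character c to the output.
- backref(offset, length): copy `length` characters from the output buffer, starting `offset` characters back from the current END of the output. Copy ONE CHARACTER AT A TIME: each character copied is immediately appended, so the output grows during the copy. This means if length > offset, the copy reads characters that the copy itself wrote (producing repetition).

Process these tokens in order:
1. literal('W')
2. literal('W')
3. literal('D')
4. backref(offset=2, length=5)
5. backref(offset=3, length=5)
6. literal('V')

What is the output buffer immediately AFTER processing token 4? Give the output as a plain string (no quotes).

Token 1: literal('W'). Output: "W"
Token 2: literal('W'). Output: "WW"
Token 3: literal('D'). Output: "WWD"
Token 4: backref(off=2, len=5) (overlapping!). Copied 'WDWDW' from pos 1. Output: "WWDWDWDW"

Answer: WWDWDWDW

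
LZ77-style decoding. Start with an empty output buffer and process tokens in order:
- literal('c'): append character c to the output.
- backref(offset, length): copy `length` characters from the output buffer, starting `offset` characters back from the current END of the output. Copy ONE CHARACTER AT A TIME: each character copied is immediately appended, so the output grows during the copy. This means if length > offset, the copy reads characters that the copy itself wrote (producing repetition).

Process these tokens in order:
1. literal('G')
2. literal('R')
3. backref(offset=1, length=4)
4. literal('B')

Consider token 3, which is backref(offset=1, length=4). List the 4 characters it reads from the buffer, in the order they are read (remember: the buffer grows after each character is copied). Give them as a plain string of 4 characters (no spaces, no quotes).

Answer: RRRR

Derivation:
Token 1: literal('G'). Output: "G"
Token 2: literal('R'). Output: "GR"
Token 3: backref(off=1, len=4). Buffer before: "GR" (len 2)
  byte 1: read out[1]='R', append. Buffer now: "GRR"
  byte 2: read out[2]='R', append. Buffer now: "GRRR"
  byte 3: read out[3]='R', append. Buffer now: "GRRRR"
  byte 4: read out[4]='R', append. Buffer now: "GRRRRR"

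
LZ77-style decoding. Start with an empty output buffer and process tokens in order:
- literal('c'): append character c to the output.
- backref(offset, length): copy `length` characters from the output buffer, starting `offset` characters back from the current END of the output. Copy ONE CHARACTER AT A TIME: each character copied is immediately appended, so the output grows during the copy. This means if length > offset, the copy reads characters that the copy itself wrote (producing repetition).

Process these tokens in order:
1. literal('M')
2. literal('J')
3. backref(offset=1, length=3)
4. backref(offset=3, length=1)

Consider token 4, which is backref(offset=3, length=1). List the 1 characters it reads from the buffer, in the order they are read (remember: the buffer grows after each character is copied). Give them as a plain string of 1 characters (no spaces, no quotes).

Token 1: literal('M'). Output: "M"
Token 2: literal('J'). Output: "MJ"
Token 3: backref(off=1, len=3) (overlapping!). Copied 'JJJ' from pos 1. Output: "MJJJJ"
Token 4: backref(off=3, len=1). Buffer before: "MJJJJ" (len 5)
  byte 1: read out[2]='J', append. Buffer now: "MJJJJJ"

Answer: J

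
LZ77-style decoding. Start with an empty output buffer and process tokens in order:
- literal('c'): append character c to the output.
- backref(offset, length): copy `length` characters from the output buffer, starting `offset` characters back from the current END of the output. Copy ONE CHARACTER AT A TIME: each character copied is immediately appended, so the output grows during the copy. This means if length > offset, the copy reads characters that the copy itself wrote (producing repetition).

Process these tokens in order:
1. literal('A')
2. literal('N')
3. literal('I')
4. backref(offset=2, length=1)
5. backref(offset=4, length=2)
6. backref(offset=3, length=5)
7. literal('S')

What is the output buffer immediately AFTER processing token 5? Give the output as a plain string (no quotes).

Answer: ANINAN

Derivation:
Token 1: literal('A'). Output: "A"
Token 2: literal('N'). Output: "AN"
Token 3: literal('I'). Output: "ANI"
Token 4: backref(off=2, len=1). Copied 'N' from pos 1. Output: "ANIN"
Token 5: backref(off=4, len=2). Copied 'AN' from pos 0. Output: "ANINAN"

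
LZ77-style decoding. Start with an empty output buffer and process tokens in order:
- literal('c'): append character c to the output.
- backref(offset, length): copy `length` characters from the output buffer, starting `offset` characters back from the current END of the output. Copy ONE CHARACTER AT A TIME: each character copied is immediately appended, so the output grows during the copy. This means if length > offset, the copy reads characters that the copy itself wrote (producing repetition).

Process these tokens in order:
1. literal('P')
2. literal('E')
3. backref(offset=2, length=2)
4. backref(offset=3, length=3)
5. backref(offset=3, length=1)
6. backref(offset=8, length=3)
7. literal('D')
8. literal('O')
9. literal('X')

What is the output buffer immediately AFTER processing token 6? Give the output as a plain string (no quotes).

Token 1: literal('P'). Output: "P"
Token 2: literal('E'). Output: "PE"
Token 3: backref(off=2, len=2). Copied 'PE' from pos 0. Output: "PEPE"
Token 4: backref(off=3, len=3). Copied 'EPE' from pos 1. Output: "PEPEEPE"
Token 5: backref(off=3, len=1). Copied 'E' from pos 4. Output: "PEPEEPEE"
Token 6: backref(off=8, len=3). Copied 'PEP' from pos 0. Output: "PEPEEPEEPEP"

Answer: PEPEEPEEPEP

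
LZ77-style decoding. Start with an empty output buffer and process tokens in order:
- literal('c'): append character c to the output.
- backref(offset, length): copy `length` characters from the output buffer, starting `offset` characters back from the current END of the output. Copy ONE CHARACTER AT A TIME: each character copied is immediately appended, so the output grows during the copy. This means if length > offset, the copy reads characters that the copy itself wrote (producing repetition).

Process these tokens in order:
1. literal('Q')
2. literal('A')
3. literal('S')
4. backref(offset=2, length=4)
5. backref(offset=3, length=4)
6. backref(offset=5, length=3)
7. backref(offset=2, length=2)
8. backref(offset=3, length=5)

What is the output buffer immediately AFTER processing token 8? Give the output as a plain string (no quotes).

Token 1: literal('Q'). Output: "Q"
Token 2: literal('A'). Output: "QA"
Token 3: literal('S'). Output: "QAS"
Token 4: backref(off=2, len=4) (overlapping!). Copied 'ASAS' from pos 1. Output: "QASASAS"
Token 5: backref(off=3, len=4) (overlapping!). Copied 'SASS' from pos 4. Output: "QASASASSASS"
Token 6: backref(off=5, len=3). Copied 'SSA' from pos 6. Output: "QASASASSASSSSA"
Token 7: backref(off=2, len=2). Copied 'SA' from pos 12. Output: "QASASASSASSSSASA"
Token 8: backref(off=3, len=5) (overlapping!). Copied 'ASAAS' from pos 13. Output: "QASASASSASSSSASAASAAS"

Answer: QASASASSASSSSASAASAAS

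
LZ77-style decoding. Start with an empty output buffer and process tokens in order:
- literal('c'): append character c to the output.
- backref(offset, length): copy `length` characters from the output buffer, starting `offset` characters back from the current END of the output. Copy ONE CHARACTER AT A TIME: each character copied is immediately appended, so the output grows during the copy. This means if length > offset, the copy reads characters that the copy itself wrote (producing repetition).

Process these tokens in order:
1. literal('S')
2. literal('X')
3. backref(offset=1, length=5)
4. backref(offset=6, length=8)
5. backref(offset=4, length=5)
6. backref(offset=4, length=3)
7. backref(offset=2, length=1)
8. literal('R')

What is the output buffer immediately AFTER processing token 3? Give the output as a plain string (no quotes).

Answer: SXXXXXX

Derivation:
Token 1: literal('S'). Output: "S"
Token 2: literal('X'). Output: "SX"
Token 3: backref(off=1, len=5) (overlapping!). Copied 'XXXXX' from pos 1. Output: "SXXXXXX"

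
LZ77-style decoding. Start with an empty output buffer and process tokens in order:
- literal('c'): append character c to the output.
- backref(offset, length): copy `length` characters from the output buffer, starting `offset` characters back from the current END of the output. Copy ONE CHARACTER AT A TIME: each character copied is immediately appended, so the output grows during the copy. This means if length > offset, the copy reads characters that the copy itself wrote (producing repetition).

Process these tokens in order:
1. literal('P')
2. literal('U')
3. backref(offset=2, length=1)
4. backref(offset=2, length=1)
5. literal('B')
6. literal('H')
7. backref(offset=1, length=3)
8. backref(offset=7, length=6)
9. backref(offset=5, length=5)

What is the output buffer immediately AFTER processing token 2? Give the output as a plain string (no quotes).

Answer: PU

Derivation:
Token 1: literal('P'). Output: "P"
Token 2: literal('U'). Output: "PU"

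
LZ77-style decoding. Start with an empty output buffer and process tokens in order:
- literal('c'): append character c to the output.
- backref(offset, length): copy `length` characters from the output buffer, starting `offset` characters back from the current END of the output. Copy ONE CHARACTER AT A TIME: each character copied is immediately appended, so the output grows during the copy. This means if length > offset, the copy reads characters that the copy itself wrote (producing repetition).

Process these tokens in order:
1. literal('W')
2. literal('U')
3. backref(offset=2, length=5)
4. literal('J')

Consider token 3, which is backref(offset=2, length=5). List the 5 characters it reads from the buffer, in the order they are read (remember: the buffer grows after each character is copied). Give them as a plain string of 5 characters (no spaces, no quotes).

Token 1: literal('W'). Output: "W"
Token 2: literal('U'). Output: "WU"
Token 3: backref(off=2, len=5). Buffer before: "WU" (len 2)
  byte 1: read out[0]='W', append. Buffer now: "WUW"
  byte 2: read out[1]='U', append. Buffer now: "WUWU"
  byte 3: read out[2]='W', append. Buffer now: "WUWUW"
  byte 4: read out[3]='U', append. Buffer now: "WUWUWU"
  byte 5: read out[4]='W', append. Buffer now: "WUWUWUW"

Answer: WUWUW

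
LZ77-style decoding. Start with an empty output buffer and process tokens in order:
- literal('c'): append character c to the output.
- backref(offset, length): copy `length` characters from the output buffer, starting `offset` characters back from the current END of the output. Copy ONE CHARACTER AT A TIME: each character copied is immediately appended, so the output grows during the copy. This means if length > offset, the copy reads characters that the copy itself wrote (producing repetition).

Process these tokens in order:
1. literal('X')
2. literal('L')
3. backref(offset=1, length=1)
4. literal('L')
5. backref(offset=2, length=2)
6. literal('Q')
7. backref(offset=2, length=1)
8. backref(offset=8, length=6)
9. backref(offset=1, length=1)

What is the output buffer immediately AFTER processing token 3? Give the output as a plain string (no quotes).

Answer: XLL

Derivation:
Token 1: literal('X'). Output: "X"
Token 2: literal('L'). Output: "XL"
Token 3: backref(off=1, len=1). Copied 'L' from pos 1. Output: "XLL"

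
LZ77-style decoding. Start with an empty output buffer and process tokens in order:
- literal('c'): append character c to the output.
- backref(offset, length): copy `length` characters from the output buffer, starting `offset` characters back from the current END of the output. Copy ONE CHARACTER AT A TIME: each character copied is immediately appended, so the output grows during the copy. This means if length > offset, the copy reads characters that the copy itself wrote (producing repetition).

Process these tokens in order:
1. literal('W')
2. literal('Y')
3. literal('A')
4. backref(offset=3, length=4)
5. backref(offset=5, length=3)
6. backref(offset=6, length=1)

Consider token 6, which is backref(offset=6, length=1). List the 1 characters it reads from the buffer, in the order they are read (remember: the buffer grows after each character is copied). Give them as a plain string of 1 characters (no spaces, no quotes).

Token 1: literal('W'). Output: "W"
Token 2: literal('Y'). Output: "WY"
Token 3: literal('A'). Output: "WYA"
Token 4: backref(off=3, len=4) (overlapping!). Copied 'WYAW' from pos 0. Output: "WYAWYAW"
Token 5: backref(off=5, len=3). Copied 'AWY' from pos 2. Output: "WYAWYAWAWY"
Token 6: backref(off=6, len=1). Buffer before: "WYAWYAWAWY" (len 10)
  byte 1: read out[4]='Y', append. Buffer now: "WYAWYAWAWYY"

Answer: Y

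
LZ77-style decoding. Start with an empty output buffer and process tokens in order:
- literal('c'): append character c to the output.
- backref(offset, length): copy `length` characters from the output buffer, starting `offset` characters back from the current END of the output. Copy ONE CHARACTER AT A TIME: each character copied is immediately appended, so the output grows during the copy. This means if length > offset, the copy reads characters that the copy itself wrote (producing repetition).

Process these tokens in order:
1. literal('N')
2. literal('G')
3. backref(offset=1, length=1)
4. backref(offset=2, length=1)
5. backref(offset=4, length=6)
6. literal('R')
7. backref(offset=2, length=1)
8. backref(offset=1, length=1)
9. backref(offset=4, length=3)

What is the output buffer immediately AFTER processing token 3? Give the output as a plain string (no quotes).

Answer: NGG

Derivation:
Token 1: literal('N'). Output: "N"
Token 2: literal('G'). Output: "NG"
Token 3: backref(off=1, len=1). Copied 'G' from pos 1. Output: "NGG"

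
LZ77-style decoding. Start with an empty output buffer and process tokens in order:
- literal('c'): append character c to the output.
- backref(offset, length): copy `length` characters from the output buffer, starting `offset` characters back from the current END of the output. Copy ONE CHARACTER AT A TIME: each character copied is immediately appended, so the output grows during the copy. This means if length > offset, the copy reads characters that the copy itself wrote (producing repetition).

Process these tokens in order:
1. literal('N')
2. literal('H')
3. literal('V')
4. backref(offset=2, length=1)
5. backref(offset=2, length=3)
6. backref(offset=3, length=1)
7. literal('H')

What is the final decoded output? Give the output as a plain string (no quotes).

Answer: NHVHVHVVH

Derivation:
Token 1: literal('N'). Output: "N"
Token 2: literal('H'). Output: "NH"
Token 3: literal('V'). Output: "NHV"
Token 4: backref(off=2, len=1). Copied 'H' from pos 1. Output: "NHVH"
Token 5: backref(off=2, len=3) (overlapping!). Copied 'VHV' from pos 2. Output: "NHVHVHV"
Token 6: backref(off=3, len=1). Copied 'V' from pos 4. Output: "NHVHVHVV"
Token 7: literal('H'). Output: "NHVHVHVVH"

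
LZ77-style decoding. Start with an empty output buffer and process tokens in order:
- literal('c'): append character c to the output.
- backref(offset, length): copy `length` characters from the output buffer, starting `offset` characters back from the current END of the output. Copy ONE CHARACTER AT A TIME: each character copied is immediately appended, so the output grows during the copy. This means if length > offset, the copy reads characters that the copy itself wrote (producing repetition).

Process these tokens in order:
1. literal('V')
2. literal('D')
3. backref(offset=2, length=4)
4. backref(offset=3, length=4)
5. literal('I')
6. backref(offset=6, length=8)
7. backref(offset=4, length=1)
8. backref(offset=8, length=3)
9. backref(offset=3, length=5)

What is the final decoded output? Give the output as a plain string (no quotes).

Token 1: literal('V'). Output: "V"
Token 2: literal('D'). Output: "VD"
Token 3: backref(off=2, len=4) (overlapping!). Copied 'VDVD' from pos 0. Output: "VDVDVD"
Token 4: backref(off=3, len=4) (overlapping!). Copied 'DVDD' from pos 3. Output: "VDVDVDDVDD"
Token 5: literal('I'). Output: "VDVDVDDVDDI"
Token 6: backref(off=6, len=8) (overlapping!). Copied 'DDVDDIDD' from pos 5. Output: "VDVDVDDVDDIDDVDDIDD"
Token 7: backref(off=4, len=1). Copied 'D' from pos 15. Output: "VDVDVDDVDDIDDVDDIDDD"
Token 8: backref(off=8, len=3). Copied 'DVD' from pos 12. Output: "VDVDVDDVDDIDDVDDIDDDDVD"
Token 9: backref(off=3, len=5) (overlapping!). Copied 'DVDDV' from pos 20. Output: "VDVDVDDVDDIDDVDDIDDDDVDDVDDV"

Answer: VDVDVDDVDDIDDVDDIDDDDVDDVDDV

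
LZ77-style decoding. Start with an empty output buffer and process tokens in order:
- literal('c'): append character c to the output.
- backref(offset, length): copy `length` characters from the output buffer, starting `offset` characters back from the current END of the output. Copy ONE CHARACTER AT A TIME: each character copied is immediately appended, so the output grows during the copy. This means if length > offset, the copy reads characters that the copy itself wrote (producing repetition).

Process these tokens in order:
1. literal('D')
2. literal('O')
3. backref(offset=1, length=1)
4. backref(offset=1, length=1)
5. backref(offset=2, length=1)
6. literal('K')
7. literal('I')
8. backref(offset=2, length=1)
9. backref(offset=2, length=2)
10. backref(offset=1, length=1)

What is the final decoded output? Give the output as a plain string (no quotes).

Token 1: literal('D'). Output: "D"
Token 2: literal('O'). Output: "DO"
Token 3: backref(off=1, len=1). Copied 'O' from pos 1. Output: "DOO"
Token 4: backref(off=1, len=1). Copied 'O' from pos 2. Output: "DOOO"
Token 5: backref(off=2, len=1). Copied 'O' from pos 2. Output: "DOOOO"
Token 6: literal('K'). Output: "DOOOOK"
Token 7: literal('I'). Output: "DOOOOKI"
Token 8: backref(off=2, len=1). Copied 'K' from pos 5. Output: "DOOOOKIK"
Token 9: backref(off=2, len=2). Copied 'IK' from pos 6. Output: "DOOOOKIKIK"
Token 10: backref(off=1, len=1). Copied 'K' from pos 9. Output: "DOOOOKIKIKK"

Answer: DOOOOKIKIKK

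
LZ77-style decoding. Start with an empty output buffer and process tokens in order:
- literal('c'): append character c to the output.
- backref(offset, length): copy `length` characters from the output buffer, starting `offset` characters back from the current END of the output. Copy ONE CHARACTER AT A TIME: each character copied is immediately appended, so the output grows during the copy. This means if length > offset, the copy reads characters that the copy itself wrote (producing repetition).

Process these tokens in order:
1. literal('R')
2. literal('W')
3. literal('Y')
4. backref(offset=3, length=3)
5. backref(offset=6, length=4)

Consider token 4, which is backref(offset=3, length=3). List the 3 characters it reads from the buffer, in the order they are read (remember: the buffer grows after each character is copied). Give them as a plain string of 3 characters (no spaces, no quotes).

Token 1: literal('R'). Output: "R"
Token 2: literal('W'). Output: "RW"
Token 3: literal('Y'). Output: "RWY"
Token 4: backref(off=3, len=3). Buffer before: "RWY" (len 3)
  byte 1: read out[0]='R', append. Buffer now: "RWYR"
  byte 2: read out[1]='W', append. Buffer now: "RWYRW"
  byte 3: read out[2]='Y', append. Buffer now: "RWYRWY"

Answer: RWY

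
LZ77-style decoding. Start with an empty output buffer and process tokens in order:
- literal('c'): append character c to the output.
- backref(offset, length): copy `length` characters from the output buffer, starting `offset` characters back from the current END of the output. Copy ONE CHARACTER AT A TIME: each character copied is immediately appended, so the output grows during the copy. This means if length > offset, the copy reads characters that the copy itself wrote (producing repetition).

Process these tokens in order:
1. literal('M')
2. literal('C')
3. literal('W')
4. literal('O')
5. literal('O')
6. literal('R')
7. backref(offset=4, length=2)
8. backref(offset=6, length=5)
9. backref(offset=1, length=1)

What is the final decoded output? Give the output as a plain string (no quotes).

Answer: MCWOORWOWOORWW

Derivation:
Token 1: literal('M'). Output: "M"
Token 2: literal('C'). Output: "MC"
Token 3: literal('W'). Output: "MCW"
Token 4: literal('O'). Output: "MCWO"
Token 5: literal('O'). Output: "MCWOO"
Token 6: literal('R'). Output: "MCWOOR"
Token 7: backref(off=4, len=2). Copied 'WO' from pos 2. Output: "MCWOORWO"
Token 8: backref(off=6, len=5). Copied 'WOORW' from pos 2. Output: "MCWOORWOWOORW"
Token 9: backref(off=1, len=1). Copied 'W' from pos 12. Output: "MCWOORWOWOORWW"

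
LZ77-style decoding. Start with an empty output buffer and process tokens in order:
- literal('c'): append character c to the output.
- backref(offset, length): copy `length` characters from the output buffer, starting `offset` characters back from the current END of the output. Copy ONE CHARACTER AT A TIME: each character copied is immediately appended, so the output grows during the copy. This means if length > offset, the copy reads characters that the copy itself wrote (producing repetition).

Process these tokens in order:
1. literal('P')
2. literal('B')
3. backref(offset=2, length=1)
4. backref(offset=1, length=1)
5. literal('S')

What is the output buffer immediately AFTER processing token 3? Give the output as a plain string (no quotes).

Token 1: literal('P'). Output: "P"
Token 2: literal('B'). Output: "PB"
Token 3: backref(off=2, len=1). Copied 'P' from pos 0. Output: "PBP"

Answer: PBP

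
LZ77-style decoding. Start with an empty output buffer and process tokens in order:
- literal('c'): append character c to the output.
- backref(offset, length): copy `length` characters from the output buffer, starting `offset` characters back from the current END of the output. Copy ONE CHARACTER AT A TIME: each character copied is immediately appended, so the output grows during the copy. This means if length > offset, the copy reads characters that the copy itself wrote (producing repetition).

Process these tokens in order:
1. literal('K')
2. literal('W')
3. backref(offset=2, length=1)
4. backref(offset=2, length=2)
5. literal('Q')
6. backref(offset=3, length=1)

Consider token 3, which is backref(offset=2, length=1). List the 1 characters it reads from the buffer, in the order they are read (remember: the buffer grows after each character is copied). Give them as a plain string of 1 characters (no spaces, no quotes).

Answer: K

Derivation:
Token 1: literal('K'). Output: "K"
Token 2: literal('W'). Output: "KW"
Token 3: backref(off=2, len=1). Buffer before: "KW" (len 2)
  byte 1: read out[0]='K', append. Buffer now: "KWK"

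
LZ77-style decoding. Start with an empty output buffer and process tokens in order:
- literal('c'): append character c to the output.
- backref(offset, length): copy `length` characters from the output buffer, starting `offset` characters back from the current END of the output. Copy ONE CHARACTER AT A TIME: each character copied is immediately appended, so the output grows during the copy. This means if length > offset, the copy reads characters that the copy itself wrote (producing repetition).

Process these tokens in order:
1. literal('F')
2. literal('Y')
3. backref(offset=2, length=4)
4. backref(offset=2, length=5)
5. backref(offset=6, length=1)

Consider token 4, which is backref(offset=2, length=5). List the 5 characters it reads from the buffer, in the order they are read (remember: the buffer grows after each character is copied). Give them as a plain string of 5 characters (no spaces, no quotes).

Token 1: literal('F'). Output: "F"
Token 2: literal('Y'). Output: "FY"
Token 3: backref(off=2, len=4) (overlapping!). Copied 'FYFY' from pos 0. Output: "FYFYFY"
Token 4: backref(off=2, len=5). Buffer before: "FYFYFY" (len 6)
  byte 1: read out[4]='F', append. Buffer now: "FYFYFYF"
  byte 2: read out[5]='Y', append. Buffer now: "FYFYFYFY"
  byte 3: read out[6]='F', append. Buffer now: "FYFYFYFYF"
  byte 4: read out[7]='Y', append. Buffer now: "FYFYFYFYFY"
  byte 5: read out[8]='F', append. Buffer now: "FYFYFYFYFYF"

Answer: FYFYF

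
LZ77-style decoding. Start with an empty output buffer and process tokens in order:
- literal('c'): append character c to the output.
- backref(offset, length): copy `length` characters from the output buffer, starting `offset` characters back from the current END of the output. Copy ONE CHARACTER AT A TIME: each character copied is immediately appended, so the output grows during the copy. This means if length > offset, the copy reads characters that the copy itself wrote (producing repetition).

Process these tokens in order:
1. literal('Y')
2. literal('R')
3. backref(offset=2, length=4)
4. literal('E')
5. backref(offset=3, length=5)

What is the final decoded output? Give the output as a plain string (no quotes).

Token 1: literal('Y'). Output: "Y"
Token 2: literal('R'). Output: "YR"
Token 3: backref(off=2, len=4) (overlapping!). Copied 'YRYR' from pos 0. Output: "YRYRYR"
Token 4: literal('E'). Output: "YRYRYRE"
Token 5: backref(off=3, len=5) (overlapping!). Copied 'YREYR' from pos 4. Output: "YRYRYREYREYR"

Answer: YRYRYREYREYR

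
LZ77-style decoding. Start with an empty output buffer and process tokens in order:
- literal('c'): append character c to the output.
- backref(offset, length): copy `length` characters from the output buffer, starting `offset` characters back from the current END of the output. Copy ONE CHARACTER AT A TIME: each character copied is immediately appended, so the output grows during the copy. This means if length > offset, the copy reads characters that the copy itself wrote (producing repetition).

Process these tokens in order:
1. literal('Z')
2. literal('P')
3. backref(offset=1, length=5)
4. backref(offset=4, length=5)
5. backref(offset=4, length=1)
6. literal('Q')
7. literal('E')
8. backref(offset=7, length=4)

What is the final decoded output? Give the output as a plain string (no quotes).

Token 1: literal('Z'). Output: "Z"
Token 2: literal('P'). Output: "ZP"
Token 3: backref(off=1, len=5) (overlapping!). Copied 'PPPPP' from pos 1. Output: "ZPPPPPP"
Token 4: backref(off=4, len=5) (overlapping!). Copied 'PPPPP' from pos 3. Output: "ZPPPPPPPPPPP"
Token 5: backref(off=4, len=1). Copied 'P' from pos 8. Output: "ZPPPPPPPPPPPP"
Token 6: literal('Q'). Output: "ZPPPPPPPPPPPPQ"
Token 7: literal('E'). Output: "ZPPPPPPPPPPPPQE"
Token 8: backref(off=7, len=4). Copied 'PPPP' from pos 8. Output: "ZPPPPPPPPPPPPQEPPPP"

Answer: ZPPPPPPPPPPPPQEPPPP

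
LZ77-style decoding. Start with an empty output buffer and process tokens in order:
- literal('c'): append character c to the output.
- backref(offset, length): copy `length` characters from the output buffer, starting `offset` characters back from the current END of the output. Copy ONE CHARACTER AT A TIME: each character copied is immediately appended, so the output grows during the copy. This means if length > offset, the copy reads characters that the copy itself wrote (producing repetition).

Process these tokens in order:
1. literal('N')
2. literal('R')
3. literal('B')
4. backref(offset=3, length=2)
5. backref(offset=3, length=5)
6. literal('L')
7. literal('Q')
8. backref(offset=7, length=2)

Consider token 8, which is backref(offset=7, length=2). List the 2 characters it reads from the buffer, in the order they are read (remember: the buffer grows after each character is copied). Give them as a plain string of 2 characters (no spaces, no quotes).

Answer: BN

Derivation:
Token 1: literal('N'). Output: "N"
Token 2: literal('R'). Output: "NR"
Token 3: literal('B'). Output: "NRB"
Token 4: backref(off=3, len=2). Copied 'NR' from pos 0. Output: "NRBNR"
Token 5: backref(off=3, len=5) (overlapping!). Copied 'BNRBN' from pos 2. Output: "NRBNRBNRBN"
Token 6: literal('L'). Output: "NRBNRBNRBNL"
Token 7: literal('Q'). Output: "NRBNRBNRBNLQ"
Token 8: backref(off=7, len=2). Buffer before: "NRBNRBNRBNLQ" (len 12)
  byte 1: read out[5]='B', append. Buffer now: "NRBNRBNRBNLQB"
  byte 2: read out[6]='N', append. Buffer now: "NRBNRBNRBNLQBN"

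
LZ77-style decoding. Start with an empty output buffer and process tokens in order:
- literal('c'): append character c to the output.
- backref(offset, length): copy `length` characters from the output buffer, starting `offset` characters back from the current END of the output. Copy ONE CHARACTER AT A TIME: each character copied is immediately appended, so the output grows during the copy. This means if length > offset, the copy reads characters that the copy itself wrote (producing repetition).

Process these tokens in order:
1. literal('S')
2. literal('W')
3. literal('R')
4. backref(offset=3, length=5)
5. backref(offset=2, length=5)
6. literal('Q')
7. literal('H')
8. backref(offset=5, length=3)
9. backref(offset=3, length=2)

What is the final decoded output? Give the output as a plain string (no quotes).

Token 1: literal('S'). Output: "S"
Token 2: literal('W'). Output: "SW"
Token 3: literal('R'). Output: "SWR"
Token 4: backref(off=3, len=5) (overlapping!). Copied 'SWRSW' from pos 0. Output: "SWRSWRSW"
Token 5: backref(off=2, len=5) (overlapping!). Copied 'SWSWS' from pos 6. Output: "SWRSWRSWSWSWS"
Token 6: literal('Q'). Output: "SWRSWRSWSWSWSQ"
Token 7: literal('H'). Output: "SWRSWRSWSWSWSQH"
Token 8: backref(off=5, len=3). Copied 'SWS' from pos 10. Output: "SWRSWRSWSWSWSQHSWS"
Token 9: backref(off=3, len=2). Copied 'SW' from pos 15. Output: "SWRSWRSWSWSWSQHSWSSW"

Answer: SWRSWRSWSWSWSQHSWSSW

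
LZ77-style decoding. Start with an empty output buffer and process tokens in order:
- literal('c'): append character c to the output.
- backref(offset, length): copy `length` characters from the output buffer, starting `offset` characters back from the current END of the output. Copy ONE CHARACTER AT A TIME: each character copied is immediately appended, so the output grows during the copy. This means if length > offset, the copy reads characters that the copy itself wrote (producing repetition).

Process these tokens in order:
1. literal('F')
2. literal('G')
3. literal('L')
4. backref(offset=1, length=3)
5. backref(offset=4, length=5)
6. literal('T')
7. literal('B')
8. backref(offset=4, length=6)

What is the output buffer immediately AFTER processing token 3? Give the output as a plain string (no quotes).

Token 1: literal('F'). Output: "F"
Token 2: literal('G'). Output: "FG"
Token 3: literal('L'). Output: "FGL"

Answer: FGL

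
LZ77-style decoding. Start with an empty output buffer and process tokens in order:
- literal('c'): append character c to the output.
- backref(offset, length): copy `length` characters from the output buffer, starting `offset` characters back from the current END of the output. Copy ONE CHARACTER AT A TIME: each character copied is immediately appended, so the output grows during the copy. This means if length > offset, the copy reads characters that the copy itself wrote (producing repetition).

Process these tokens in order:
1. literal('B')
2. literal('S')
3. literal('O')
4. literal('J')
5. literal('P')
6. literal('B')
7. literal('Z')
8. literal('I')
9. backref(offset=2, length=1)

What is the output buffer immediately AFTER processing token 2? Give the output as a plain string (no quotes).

Answer: BS

Derivation:
Token 1: literal('B'). Output: "B"
Token 2: literal('S'). Output: "BS"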